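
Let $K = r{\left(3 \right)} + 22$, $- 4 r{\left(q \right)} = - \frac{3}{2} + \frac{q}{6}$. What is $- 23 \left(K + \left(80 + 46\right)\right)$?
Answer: $- \frac{13639}{4} \approx -3409.8$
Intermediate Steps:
$r{\left(q \right)} = \frac{3}{8} - \frac{q}{24}$ ($r{\left(q \right)} = - \frac{- \frac{3}{2} + \frac{q}{6}}{4} = \frac{3}{8} - \frac{q}{24}$)
$K = \frac{89}{4}$ ($K = \left(\frac{3}{8} - \frac{1}{8}\right) + 22 = \frac{1}{4} + 22 = \frac{89}{4} \approx 22.25$)
$- 23 \left(K + \left(80 + 46\right)\right) = - 23 \left(\frac{89}{4} + \left(80 + 46\right)\right) = - 23 \left(\frac{89}{4} + 126\right) = \left(-23\right) \frac{593}{4} = - \frac{13639}{4}$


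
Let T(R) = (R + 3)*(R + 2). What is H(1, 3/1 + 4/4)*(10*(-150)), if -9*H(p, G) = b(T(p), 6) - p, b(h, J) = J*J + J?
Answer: 20500/3 ≈ 6833.3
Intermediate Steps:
T(R) = (2 + R)*(3 + R) (T(R) = (3 + R)*(2 + R) = (2 + R)*(3 + R))
b(h, J) = J + J² (b(h, J) = J² + J = J + J²)
H(p, G) = -14/3 + p/9 (H(p, G) = -(6*(1 + 6) - p)/9 = -(6*7 - p)/9 = -(42 - p)/9 = -14/3 + p/9)
H(1, 3/1 + 4/4)*(10*(-150)) = (-14/3 + (⅑)*1)*(10*(-150)) = (-14/3 + ⅑)*(-1500) = -41/9*(-1500) = 20500/3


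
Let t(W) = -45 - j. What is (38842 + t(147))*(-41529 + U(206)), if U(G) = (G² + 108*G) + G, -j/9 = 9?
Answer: 908228958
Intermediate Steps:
j = -81 (j = -9*9 = -81)
t(W) = 36 (t(W) = -45 - 1*(-81) = -45 + 81 = 36)
U(G) = G² + 109*G
(38842 + t(147))*(-41529 + U(206)) = (38842 + 36)*(-41529 + 206*(109 + 206)) = 38878*(-41529 + 206*315) = 38878*(-41529 + 64890) = 38878*23361 = 908228958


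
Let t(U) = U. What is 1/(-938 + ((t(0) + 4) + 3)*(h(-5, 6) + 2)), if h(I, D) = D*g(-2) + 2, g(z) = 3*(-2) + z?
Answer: -1/1246 ≈ -0.00080257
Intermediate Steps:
g(z) = -6 + z
h(I, D) = 2 - 8*D (h(I, D) = D*(-6 - 2) + 2 = D*(-8) + 2 = -8*D + 2 = 2 - 8*D)
1/(-938 + ((t(0) + 4) + 3)*(h(-5, 6) + 2)) = 1/(-938 + ((0 + 4) + 3)*((2 - 8*6) + 2)) = 1/(-938 + (4 + 3)*((2 - 48) + 2)) = 1/(-938 + 7*(-46 + 2)) = 1/(-938 + 7*(-44)) = 1/(-938 - 308) = 1/(-1246) = -1/1246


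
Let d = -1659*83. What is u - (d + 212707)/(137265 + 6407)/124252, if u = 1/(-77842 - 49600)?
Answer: -6852739441/568758778106512 ≈ -1.2049e-5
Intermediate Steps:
u = -1/127442 (u = 1/(-127442) = -1/127442 ≈ -7.8467e-6)
d = -137697
u - (d + 212707)/(137265 + 6407)/124252 = -1/127442 - (-137697 + 212707)/(137265 + 6407)/124252 = -1/127442 - 75010/143672*(1/124252) = -1/127442 - 1*37505/71836*(1/124252) = -1/127442 - 37505/71836*1/124252 = -1/127442 - 37505/8925766672 = -6852739441/568758778106512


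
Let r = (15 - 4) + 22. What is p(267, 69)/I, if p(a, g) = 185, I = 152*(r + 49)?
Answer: 185/12464 ≈ 0.014843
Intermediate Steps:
r = 33 (r = 11 + 22 = 33)
I = 12464 (I = 152*(33 + 49) = 152*82 = 12464)
p(267, 69)/I = 185/12464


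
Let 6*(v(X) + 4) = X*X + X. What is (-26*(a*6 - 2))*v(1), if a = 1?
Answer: 1144/3 ≈ 381.33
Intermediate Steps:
v(X) = -4 + X/6 + X²/6 (v(X) = -4 + (X*X + X)/6 = -4 + (X² + X)/6 = -4 + (X + X²)/6 = -4 + (X/6 + X²/6) = -4 + X/6 + X²/6)
(-26*(a*6 - 2))*v(1) = (-26*(1*6 - 2))*(-4 + (⅙)*1 + (⅙)*1²) = (-26*(6 - 2))*(-4 + ⅙ + (⅙)*1) = (-26*4)*(-4 + ⅙ + ⅙) = -104*(-11/3) = 1144/3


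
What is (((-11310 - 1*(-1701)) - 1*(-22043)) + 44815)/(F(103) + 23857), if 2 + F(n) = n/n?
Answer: 19083/7952 ≈ 2.3998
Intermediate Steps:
F(n) = -1 (F(n) = -2 + n/n = -2 + 1 = -1)
(((-11310 - 1*(-1701)) - 1*(-22043)) + 44815)/(F(103) + 23857) = (((-11310 - 1*(-1701)) - 1*(-22043)) + 44815)/(-1 + 23857) = (((-11310 + 1701) + 22043) + 44815)/23856 = ((-9609 + 22043) + 44815)*(1/23856) = (12434 + 44815)*(1/23856) = 57249*(1/23856) = 19083/7952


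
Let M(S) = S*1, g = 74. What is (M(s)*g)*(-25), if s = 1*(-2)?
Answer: 3700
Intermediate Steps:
s = -2
M(S) = S
(M(s)*g)*(-25) = -2*74*(-25) = -148*(-25) = 3700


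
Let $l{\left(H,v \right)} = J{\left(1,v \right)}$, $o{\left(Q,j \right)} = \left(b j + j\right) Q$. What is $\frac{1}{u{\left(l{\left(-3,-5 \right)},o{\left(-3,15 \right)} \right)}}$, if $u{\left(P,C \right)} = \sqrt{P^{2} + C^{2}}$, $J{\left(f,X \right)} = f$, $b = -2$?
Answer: $\frac{\sqrt{2026}}{2026} \approx 0.022217$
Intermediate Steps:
$o{\left(Q,j \right)} = - Q j$ ($o{\left(Q,j \right)} = \left(- 2 j + j\right) Q = - j Q = - Q j$)
$l{\left(H,v \right)} = 1$
$u{\left(P,C \right)} = \sqrt{C^{2} + P^{2}}$
$\frac{1}{u{\left(l{\left(-3,-5 \right)},o{\left(-3,15 \right)} \right)}} = \frac{1}{\sqrt{\left(\left(-1\right) \left(-3\right) 15\right)^{2} + 1^{2}}} = \frac{1}{\sqrt{45^{2} + 1}} = \frac{1}{\sqrt{2025 + 1}} = \frac{1}{\sqrt{2026}} = \frac{\sqrt{2026}}{2026}$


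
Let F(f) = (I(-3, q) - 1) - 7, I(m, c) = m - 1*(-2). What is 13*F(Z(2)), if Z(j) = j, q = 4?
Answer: -117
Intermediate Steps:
I(m, c) = 2 + m (I(m, c) = m + 2 = 2 + m)
F(f) = -9 (F(f) = ((2 - 3) - 1) - 7 = (-1 - 1) - 7 = -2 - 7 = -9)
13*F(Z(2)) = 13*(-9) = -117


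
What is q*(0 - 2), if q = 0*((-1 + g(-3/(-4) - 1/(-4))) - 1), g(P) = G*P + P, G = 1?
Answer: 0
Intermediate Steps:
g(P) = 2*P (g(P) = 1*P + P = P + P = 2*P)
q = 0 (q = 0*((-1 + 2*(-3/(-4) - 1/(-4))) - 1) = 0*((-1 + 2*(-3*(-¼) - 1*(-¼))) - 1) = 0*((-1 + 2*(¾ + ¼)) - 1) = 0*((-1 + 2*1) - 1) = 0*((-1 + 2) - 1) = 0*(1 - 1) = 0*0 = 0)
q*(0 - 2) = 0*(0 - 2) = 0*(-2) = 0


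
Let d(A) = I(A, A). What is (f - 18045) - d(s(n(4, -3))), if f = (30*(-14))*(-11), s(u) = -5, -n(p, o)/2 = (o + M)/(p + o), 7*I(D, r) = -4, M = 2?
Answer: -93971/7 ≈ -13424.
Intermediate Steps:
I(D, r) = -4/7 (I(D, r) = (⅐)*(-4) = -4/7)
n(p, o) = -2*(2 + o)/(o + p) (n(p, o) = -2*(o + 2)/(p + o) = -2*(2 + o)/(o + p))
f = 4620 (f = -420*(-11) = 4620)
d(A) = -4/7
(f - 18045) - d(s(n(4, -3))) = (4620 - 18045) - 1*(-4/7) = -13425 + 4/7 = -93971/7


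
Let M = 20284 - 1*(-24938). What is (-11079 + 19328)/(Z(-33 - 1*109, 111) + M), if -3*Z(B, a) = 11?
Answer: 24747/135655 ≈ 0.18243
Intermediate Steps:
Z(B, a) = -11/3 (Z(B, a) = -⅓*11 = -11/3)
M = 45222 (M = 20284 + 24938 = 45222)
(-11079 + 19328)/(Z(-33 - 1*109, 111) + M) = (-11079 + 19328)/(-11/3 + 45222) = 8249/(135655/3) = 8249*(3/135655) = 24747/135655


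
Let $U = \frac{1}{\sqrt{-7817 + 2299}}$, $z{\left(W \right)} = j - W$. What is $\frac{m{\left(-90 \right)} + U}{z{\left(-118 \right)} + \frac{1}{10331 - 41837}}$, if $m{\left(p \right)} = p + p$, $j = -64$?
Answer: $- \frac{5671080}{1701323} - \frac{177 i \sqrt{5518}}{52741013} \approx -3.3333 - 0.0002493 i$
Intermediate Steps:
$m{\left(p \right)} = 2 p$
$z{\left(W \right)} = -64 - W$
$U = - \frac{i \sqrt{5518}}{5518}$ ($U = \frac{1}{\sqrt{-5518}} = \frac{1}{i \sqrt{5518}} = - \frac{i \sqrt{5518}}{5518} \approx - 0.013462 i$)
$\frac{m{\left(-90 \right)} + U}{z{\left(-118 \right)} + \frac{1}{10331 - 41837}} = \frac{2 \left(-90\right) - \frac{i \sqrt{5518}}{5518}}{\left(-64 - -118\right) + \frac{1}{10331 - 41837}} = \frac{-180 - \frac{i \sqrt{5518}}{5518}}{\left(-64 + 118\right) + \frac{1}{-31506}} = \frac{-180 - \frac{i \sqrt{5518}}{5518}}{54 - \frac{1}{31506}} = \frac{-180 - \frac{i \sqrt{5518}}{5518}}{\frac{1701323}{31506}} = \left(-180 - \frac{i \sqrt{5518}}{5518}\right) \frac{31506}{1701323} = - \frac{5671080}{1701323} - \frac{177 i \sqrt{5518}}{52741013}$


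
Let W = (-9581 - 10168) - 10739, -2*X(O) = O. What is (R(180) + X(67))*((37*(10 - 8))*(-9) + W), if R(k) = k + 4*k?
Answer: -26994941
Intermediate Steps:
X(O) = -O/2
W = -30488 (W = -19749 - 10739 = -30488)
R(k) = 5*k
(R(180) + X(67))*((37*(10 - 8))*(-9) + W) = (5*180 - 1/2*67)*((37*(10 - 8))*(-9) - 30488) = (900 - 67/2)*((37*2)*(-9) - 30488) = 1733*(74*(-9) - 30488)/2 = 1733*(-666 - 30488)/2 = (1733/2)*(-31154) = -26994941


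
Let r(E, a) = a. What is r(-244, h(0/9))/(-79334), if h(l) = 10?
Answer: -5/39667 ≈ -0.00012605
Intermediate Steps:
r(-244, h(0/9))/(-79334) = 10/(-79334) = 10*(-1/79334) = -5/39667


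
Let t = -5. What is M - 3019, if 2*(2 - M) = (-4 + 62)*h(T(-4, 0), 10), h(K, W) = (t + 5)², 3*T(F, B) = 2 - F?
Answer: -3017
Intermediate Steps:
T(F, B) = ⅔ - F/3 (T(F, B) = (2 - F)/3 = ⅔ - F/3)
h(K, W) = 0 (h(K, W) = (-5 + 5)² = 0² = 0)
M = 2 (M = 2 - (-4 + 62)*0/2 = 2 - 29*0 = 2 - ½*0 = 2 + 0 = 2)
M - 3019 = 2 - 3019 = -3017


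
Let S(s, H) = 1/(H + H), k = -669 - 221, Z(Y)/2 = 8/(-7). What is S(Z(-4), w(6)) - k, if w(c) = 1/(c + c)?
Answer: 896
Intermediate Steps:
Z(Y) = -16/7 (Z(Y) = 2*(8/(-7)) = 2*(8*(-1/7)) = 2*(-8/7) = -16/7)
w(c) = 1/(2*c)
k = -890
S(s, H) = 1/(2*H)
S(Z(-4), w(6)) - k = 1/(2*(((1/2)/6))) - 1*(-890) = 1/(2*(((1/2)*(1/6)))) + 890 = 1/(2*(1/12)) + 890 = (1/2)*12 + 890 = 6 + 890 = 896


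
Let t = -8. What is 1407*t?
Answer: -11256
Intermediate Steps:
1407*t = 1407*(-8) = -11256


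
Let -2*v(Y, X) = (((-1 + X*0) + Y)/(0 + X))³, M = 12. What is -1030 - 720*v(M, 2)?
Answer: 58865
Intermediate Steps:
v(Y, X) = -(-1 + Y)³/(2*X³) (v(Y, X) = -((-1 + X*0) + Y)³/(0 + X)³/2 = -((-1 + 0) + Y)³/X³/2 = -(-1 + Y)³/X³/2 = -(-1 + Y)³/(2*X³))
-1030 - 720*v(M, 2) = -1030 - (-360)*(-1 + 12)³/2³ = -1030 - (-360)*11³/8 = -1030 - (-360)*1331/8 = -1030 - 720*(-1331/16) = -1030 + 59895 = 58865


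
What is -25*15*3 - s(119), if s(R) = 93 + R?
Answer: -1337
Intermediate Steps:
-25*15*3 - s(119) = -25*15*3 - (93 + 119) = -375*3 - 1*212 = -1125 - 212 = -1337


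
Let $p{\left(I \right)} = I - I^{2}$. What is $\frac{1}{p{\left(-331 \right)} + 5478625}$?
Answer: $\frac{1}{5368733} \approx 1.8626 \cdot 10^{-7}$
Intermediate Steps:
$\frac{1}{p{\left(-331 \right)} + 5478625} = \frac{1}{- 331 \left(1 - -331\right) + 5478625} = \frac{1}{- 331 \left(1 + 331\right) + 5478625} = \frac{1}{\left(-331\right) 332 + 5478625} = \frac{1}{-109892 + 5478625} = \frac{1}{5368733}$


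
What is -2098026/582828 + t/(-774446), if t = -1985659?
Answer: -19479590831/18807033887 ≈ -1.0358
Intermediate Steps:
-2098026/582828 + t/(-774446) = -2098026/582828 - 1985659/(-774446) = -2098026*1/582828 - 1985659*(-1/774446) = -349671/97138 + 1985659/774446 = -19479590831/18807033887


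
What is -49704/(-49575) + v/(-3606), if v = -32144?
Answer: 295461904/29794575 ≈ 9.9166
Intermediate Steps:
-49704/(-49575) + v/(-3606) = -49704/(-49575) - 32144/(-3606) = -49704*(-1/49575) - 32144*(-1/3606) = 16568/16525 + 16072/1803 = 295461904/29794575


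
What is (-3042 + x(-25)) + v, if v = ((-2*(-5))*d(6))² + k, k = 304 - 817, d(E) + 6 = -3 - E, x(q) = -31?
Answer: 18914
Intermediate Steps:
d(E) = -9 - E (d(E) = -6 + (-3 - E) = -9 - E)
k = -513
v = 21987 (v = ((-2*(-5))*(-9 - 1*6))² - 513 = (10*(-9 - 6))² - 513 = (10*(-15))² - 513 = (-150)² - 513 = 22500 - 513 = 21987)
(-3042 + x(-25)) + v = (-3042 - 31) + 21987 = -3073 + 21987 = 18914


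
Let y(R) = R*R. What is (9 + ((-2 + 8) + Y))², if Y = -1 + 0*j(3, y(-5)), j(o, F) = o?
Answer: 196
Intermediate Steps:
y(R) = R²
Y = -1 (Y = -1 + 0*3 = -1 + 0 = -1)
(9 + ((-2 + 8) + Y))² = (9 + ((-2 + 8) - 1))² = (9 + (6 - 1))² = (9 + 5)² = 14² = 196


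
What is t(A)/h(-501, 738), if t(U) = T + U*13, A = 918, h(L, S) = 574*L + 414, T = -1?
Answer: -11933/287160 ≈ -0.041555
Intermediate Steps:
h(L, S) = 414 + 574*L
t(U) = -1 + 13*U (t(U) = -1 + U*13 = -1 + 13*U)
t(A)/h(-501, 738) = (-1 + 13*918)/(414 + 574*(-501)) = (-1 + 11934)/(414 - 287574) = 11933/(-287160) = 11933*(-1/287160) = -11933/287160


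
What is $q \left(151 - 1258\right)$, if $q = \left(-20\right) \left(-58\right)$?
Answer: $-1284120$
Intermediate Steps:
$q = 1160$
$q \left(151 - 1258\right) = 1160 \left(151 - 1258\right) = 1160 \left(-1107\right) = -1284120$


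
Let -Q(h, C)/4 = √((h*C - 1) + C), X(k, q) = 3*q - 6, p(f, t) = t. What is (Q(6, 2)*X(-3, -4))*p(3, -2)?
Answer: -144*√13 ≈ -519.20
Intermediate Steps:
X(k, q) = -6 + 3*q
Q(h, C) = -4*√(-1 + C + C*h) (Q(h, C) = -4*√((h*C - 1) + C) = -4*√((C*h - 1) + C) = -4*√((-1 + C*h) + C) = -4*√(-1 + C + C*h))
(Q(6, 2)*X(-3, -4))*p(3, -2) = ((-4*√(-1 + 2 + 2*6))*(-6 + 3*(-4)))*(-2) = ((-4*√(-1 + 2 + 12))*(-6 - 12))*(-2) = (-4*√13*(-18))*(-2) = (72*√13)*(-2) = -144*√13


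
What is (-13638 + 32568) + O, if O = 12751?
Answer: 31681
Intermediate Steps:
(-13638 + 32568) + O = (-13638 + 32568) + 12751 = 18930 + 12751 = 31681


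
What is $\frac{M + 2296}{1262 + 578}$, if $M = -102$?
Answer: $\frac{1097}{920} \approx 1.1924$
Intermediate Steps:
$\frac{M + 2296}{1262 + 578} = \frac{-102 + 2296}{1262 + 578} = \frac{2194}{1840} = 2194 \cdot \frac{1}{1840} = \frac{1097}{920}$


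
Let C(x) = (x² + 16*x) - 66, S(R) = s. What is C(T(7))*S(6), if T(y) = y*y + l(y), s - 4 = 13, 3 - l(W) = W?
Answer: 45543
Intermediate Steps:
l(W) = 3 - W
s = 17 (s = 4 + 13 = 17)
S(R) = 17
T(y) = 3 + y² - y (T(y) = y*y + (3 - y) = y² + (3 - y) = 3 + y² - y)
C(x) = -66 + x² + 16*x
C(T(7))*S(6) = (-66 + (3 + 7² - 1*7)² + 16*(3 + 7² - 1*7))*17 = (-66 + (3 + 49 - 7)² + 16*(3 + 49 - 7))*17 = (-66 + 45² + 16*45)*17 = (-66 + 2025 + 720)*17 = 2679*17 = 45543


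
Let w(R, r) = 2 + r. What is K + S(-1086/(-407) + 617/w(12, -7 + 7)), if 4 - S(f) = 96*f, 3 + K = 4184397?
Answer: 1690892018/407 ≈ 4.1545e+6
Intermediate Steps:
K = 4184394 (K = -3 + 4184397 = 4184394)
S(f) = 4 - 96*f
K + S(-1086/(-407) + 617/w(12, -7 + 7)) = 4184394 + (4 - 96*(-1086/(-407) + 617/(2 + (-7 + 7)))) = 4184394 + (4 - 96*(-1086*(-1/407) + 617/(2 + 0))) = 4184394 + (4 - 96*(1086/407 + 617/2)) = 4184394 + (4 - 96*253291/814) = 4184394 + (4 - 12157968/407) = 4184394 - 12156340/407 = 1690892018/407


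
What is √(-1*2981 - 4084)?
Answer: 3*I*√785 ≈ 84.054*I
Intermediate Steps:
√(-1*2981 - 4084) = √(-2981 - 4084) = √(-7065) = 3*I*√785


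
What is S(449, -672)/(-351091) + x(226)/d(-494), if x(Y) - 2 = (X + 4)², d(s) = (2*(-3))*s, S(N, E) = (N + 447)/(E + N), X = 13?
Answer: 584256513/5950290268 ≈ 0.098190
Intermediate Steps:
S(N, E) = (447 + N)/(E + N)
d(s) = -6*s
x(Y) = 291 (x(Y) = 2 + (13 + 4)² = 2 + 17² = 2 + 289 = 291)
S(449, -672)/(-351091) + x(226)/d(-494) = ((447 + 449)/(-672 + 449))/(-351091) + 291/((-6*(-494))) = (896/(-223))*(-1/351091) + 291/2964 = -1/223*896*(-1/351091) + 291*(1/2964) = -896/223*(-1/351091) + 97/988 = 896/78293293 + 97/988 = 584256513/5950290268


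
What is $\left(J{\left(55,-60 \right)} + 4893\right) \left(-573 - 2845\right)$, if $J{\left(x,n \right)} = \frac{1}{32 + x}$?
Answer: $- \frac{1455015256}{87} \approx -1.6724 \cdot 10^{7}$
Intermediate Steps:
$\left(J{\left(55,-60 \right)} + 4893\right) \left(-573 - 2845\right) = \left(\frac{1}{32 + 55} + 4893\right) \left(-573 - 2845\right) = \left(\frac{1}{87} + 4893\right) \left(-3418\right) = \frac{425692}{87} \left(-3418\right) = - \frac{1455015256}{87}$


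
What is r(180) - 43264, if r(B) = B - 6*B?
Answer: -44164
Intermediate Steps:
r(B) = -5*B
r(180) - 43264 = -5*180 - 43264 = -900 - 43264 = -44164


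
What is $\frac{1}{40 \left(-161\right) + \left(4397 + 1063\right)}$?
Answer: $- \frac{1}{980} \approx -0.0010204$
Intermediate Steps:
$\frac{1}{40 \left(-161\right) + \left(4397 + 1063\right)} = \frac{1}{-6440 + 5460} = \frac{1}{-980} = - \frac{1}{980}$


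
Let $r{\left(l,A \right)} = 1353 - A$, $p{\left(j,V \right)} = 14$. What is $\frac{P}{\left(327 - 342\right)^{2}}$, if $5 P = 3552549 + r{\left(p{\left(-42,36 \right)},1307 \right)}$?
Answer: $\frac{710519}{225} \approx 3157.9$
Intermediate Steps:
$P = 710519$ ($P = \frac{3552549 + \left(1353 - 1307\right)}{5} = \frac{3552549 + 46}{5} = \frac{1}{5} \cdot 3552595 = 710519$)
$\frac{P}{\left(327 - 342\right)^{2}} = \frac{710519}{\left(327 - 342\right)^{2}} = \frac{710519}{\left(-15\right)^{2}} = \frac{710519}{225}$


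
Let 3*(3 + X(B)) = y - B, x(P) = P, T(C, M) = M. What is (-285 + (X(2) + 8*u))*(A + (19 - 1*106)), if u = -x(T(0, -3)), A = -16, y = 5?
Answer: 27089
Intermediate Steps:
X(B) = -4/3 - B/3 (X(B) = -3 + (5 - B)/3 = -3 + (5/3 - B/3) = -4/3 - B/3)
u = 3 (u = -1*(-3) = 3)
(-285 + (X(2) + 8*u))*(A + (19 - 1*106)) = (-285 + ((-4/3 - ⅓*2) + 8*3))*(-16 + (19 - 1*106)) = (-285 + ((-4/3 - ⅔) + 24))*(-16 + (19 - 106)) = (-285 + (-2 + 24))*(-16 - 87) = (-285 + 22)*(-103) = -263*(-103) = 27089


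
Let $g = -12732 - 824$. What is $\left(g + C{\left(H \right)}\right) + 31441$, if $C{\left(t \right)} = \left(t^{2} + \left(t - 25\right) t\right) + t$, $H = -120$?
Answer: $49565$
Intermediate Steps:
$g = -13556$
$C{\left(t \right)} = t + t^{2} + t \left(-25 + t\right)$ ($C{\left(t \right)} = \left(t^{2} + \left(-25 + t\right) t\right) + t = \left(t^{2} + t \left(-25 + t\right)\right) + t = t + t^{2} + t \left(-25 + t\right)$)
$\left(g + C{\left(H \right)}\right) + 31441 = \left(-13556 + 2 \left(-120\right) \left(-12 - 120\right)\right) + 31441 = \left(-13556 + 2 \left(-120\right) \left(-132\right)\right) + 31441 = \left(-13556 + 31680\right) + 31441 = 18124 + 31441 = 49565$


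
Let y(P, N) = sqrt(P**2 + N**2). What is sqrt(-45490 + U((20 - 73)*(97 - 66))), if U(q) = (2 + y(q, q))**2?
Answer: 2*sqrt(1338353 + 1643*sqrt(2)) ≈ 2315.8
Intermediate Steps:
y(P, N) = sqrt(N**2 + P**2)
U(q) = (2 + sqrt(2)*sqrt(q**2))**2 (U(q) = (2 + sqrt(q**2 + q**2))**2 = (2 + sqrt(2*q**2))**2 = (2 + sqrt(2)*sqrt(q**2))**2)
sqrt(-45490 + U((20 - 73)*(97 - 66))) = sqrt(-45490 + (2 + sqrt(2)*sqrt(((20 - 73)*(97 - 66))**2))**2) = sqrt(-45490 + (2 + sqrt(2)*sqrt((-53*31)**2))**2) = sqrt(-45490 + (2 + sqrt(2)*sqrt((-1643)**2))**2) = sqrt(-45490 + (2 + sqrt(2)*sqrt(2699449))**2) = sqrt(-45490 + (2 + sqrt(2)*1643)**2) = sqrt(-45490 + (2 + 1643*sqrt(2))**2)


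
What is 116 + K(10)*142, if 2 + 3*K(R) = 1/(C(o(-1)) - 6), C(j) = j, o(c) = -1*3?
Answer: 434/27 ≈ 16.074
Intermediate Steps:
o(c) = -3
K(R) = -19/27 (K(R) = -⅔ + 1/(3*(-3 - 6)) = -⅔ + (⅓)/(-9) = -⅔ + (⅓)*(-⅑) = -⅔ - 1/27 = -19/27)
116 + K(10)*142 = 116 - 19/27*142 = 116 - 2698/27 = 434/27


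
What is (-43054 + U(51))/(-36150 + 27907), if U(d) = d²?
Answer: 40453/8243 ≈ 4.9076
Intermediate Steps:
(-43054 + U(51))/(-36150 + 27907) = (-43054 + 51²)/(-36150 + 27907) = (-43054 + 2601)/(-8243) = -40453*(-1/8243) = 40453/8243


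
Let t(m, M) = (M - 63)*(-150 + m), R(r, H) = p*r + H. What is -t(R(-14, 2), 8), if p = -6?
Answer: -3520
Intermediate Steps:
R(r, H) = H - 6*r (R(r, H) = -6*r + H = H - 6*r)
t(m, M) = (-150 + m)*(-63 + M) (t(m, M) = (-63 + M)*(-150 + m) = (-150 + m)*(-63 + M))
-t(R(-14, 2), 8) = -(9450 - 150*8 - 63*(2 - 6*(-14)) + 8*(2 - 6*(-14))) = -(9450 - 1200 - 63*(2 + 84) + 8*(2 + 84)) = -(9450 - 1200 - 63*86 + 8*86) = -(9450 - 1200 - 5418 + 688) = -1*3520 = -3520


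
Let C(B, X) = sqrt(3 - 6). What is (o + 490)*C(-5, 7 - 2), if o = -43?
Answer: 447*I*sqrt(3) ≈ 774.23*I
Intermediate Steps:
C(B, X) = I*sqrt(3) (C(B, X) = sqrt(-3) = I*sqrt(3))
(o + 490)*C(-5, 7 - 2) = (-43 + 490)*(I*sqrt(3)) = 447*(I*sqrt(3)) = 447*I*sqrt(3)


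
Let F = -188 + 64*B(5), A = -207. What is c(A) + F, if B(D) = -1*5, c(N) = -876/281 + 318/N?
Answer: -9939842/19389 ≈ -512.65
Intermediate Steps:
c(N) = -876/281 + 318/N (c(N) = -876*1/281 + 318/N = -876/281 + 318/N)
B(D) = -5
F = -508 (F = -188 + 64*(-5) = -188 - 320 = -508)
c(A) + F = (-876/281 + 318/(-207)) - 508 = (-876/281 + 318*(-1/207)) - 508 = (-876/281 - 106/69) - 508 = -90230/19389 - 508 = -9939842/19389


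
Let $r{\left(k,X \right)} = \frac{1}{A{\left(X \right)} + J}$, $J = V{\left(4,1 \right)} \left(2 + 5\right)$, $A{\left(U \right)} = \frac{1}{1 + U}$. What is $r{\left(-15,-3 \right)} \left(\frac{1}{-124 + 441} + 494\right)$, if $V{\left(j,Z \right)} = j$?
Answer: $\frac{313198}{17435} \approx 17.964$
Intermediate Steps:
$J = 28$ ($J = 4 \left(2 + 5\right) = 4 \cdot 7 = 28$)
$r{\left(k,X \right)} = \frac{1}{28 + \frac{1}{1 + X}}$ ($r{\left(k,X \right)} = \frac{1}{\frac{1}{1 + X} + 28} = \frac{1}{28 + \frac{1}{1 + X}}$)
$r{\left(-15,-3 \right)} \left(\frac{1}{-124 + 441} + 494\right) = \frac{1 - 3}{29 + 28 \left(-3\right)} \left(\frac{1}{-124 + 441} + 494\right) = \frac{1}{29 - 84} \left(-2\right) \left(\frac{1}{317} + 494\right) = \frac{1}{-55} \left(-2\right) \left(\frac{1}{317} + 494\right) = \left(- \frac{1}{55}\right) \left(-2\right) \frac{156599}{317} = \frac{2}{55} \cdot \frac{156599}{317} = \frac{313198}{17435}$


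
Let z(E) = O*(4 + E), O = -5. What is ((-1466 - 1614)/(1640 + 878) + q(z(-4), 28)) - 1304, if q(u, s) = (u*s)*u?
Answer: -1643276/1259 ≈ -1305.2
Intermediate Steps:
z(E) = -20 - 5*E (z(E) = -5*(4 + E) = -20 - 5*E)
q(u, s) = s*u² (q(u, s) = (s*u)*u = s*u²)
((-1466 - 1614)/(1640 + 878) + q(z(-4), 28)) - 1304 = ((-1466 - 1614)/(1640 + 878) + 28*(-20 - 5*(-4))²) - 1304 = (-3080/2518 + 28*(-20 + 20)²) - 1304 = (-3080*1/2518 + 28*0²) - 1304 = (-1540/1259 + 28*0) - 1304 = (-1540/1259 + 0) - 1304 = -1540/1259 - 1304 = -1643276/1259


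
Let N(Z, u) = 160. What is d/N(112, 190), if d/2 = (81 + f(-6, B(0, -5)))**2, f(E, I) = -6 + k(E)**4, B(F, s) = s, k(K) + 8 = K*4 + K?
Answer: 4348104914521/80 ≈ 5.4351e+10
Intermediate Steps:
k(K) = -8 + 5*K (k(K) = -8 + (K*4 + K) = -8 + (4*K + K) = -8 + 5*K)
f(E, I) = -6 + (-8 + 5*E)**4
d = 8696209829042 (d = 2*(81 + (-6 + (-8 + 5*(-6))**4))**2 = 2*(81 + (-6 + (-8 - 30)**4))**2 = 2*(81 + (-6 + (-38)**4))**2 = 2*(81 + (-6 + 2085136))**2 = 2*(81 + 2085130)**2 = 2*2085211**2 = 2*4348104914521 = 8696209829042)
d/N(112, 190) = 8696209829042/160 = 8696209829042*(1/160) = 4348104914521/80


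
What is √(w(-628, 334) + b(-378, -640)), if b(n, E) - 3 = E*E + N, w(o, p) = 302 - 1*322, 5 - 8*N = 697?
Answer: √1637986/2 ≈ 639.92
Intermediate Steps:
N = -173/2 (N = 5/8 - ⅛*697 = 5/8 - 697/8 = -173/2 ≈ -86.500)
w(o, p) = -20 (w(o, p) = 302 - 322 = -20)
b(n, E) = -167/2 + E² (b(n, E) = 3 + (E*E - 173/2) = 3 + (E² - 173/2) = 3 + (-173/2 + E²) = -167/2 + E²)
√(w(-628, 334) + b(-378, -640)) = √(-20 + (-167/2 + (-640)²)) = √(-20 + (-167/2 + 409600)) = √(-20 + 819033/2) = √(818993/2) = √1637986/2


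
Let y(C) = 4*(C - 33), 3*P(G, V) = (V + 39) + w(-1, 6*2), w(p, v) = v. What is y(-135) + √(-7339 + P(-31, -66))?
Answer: -672 + 12*I*√51 ≈ -672.0 + 85.697*I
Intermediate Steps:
P(G, V) = 17 + V/3 (P(G, V) = ((V + 39) + 6*2)/3 = ((39 + V) + 12)/3 = (51 + V)/3 = 17 + V/3)
y(C) = -132 + 4*C (y(C) = 4*(-33 + C) = -132 + 4*C)
y(-135) + √(-7339 + P(-31, -66)) = (-132 + 4*(-135)) + √(-7339 + (17 + (⅓)*(-66))) = (-132 - 540) + √(-7339 + (17 - 22)) = -672 + √(-7339 - 5) = -672 + √(-7344) = -672 + 12*I*√51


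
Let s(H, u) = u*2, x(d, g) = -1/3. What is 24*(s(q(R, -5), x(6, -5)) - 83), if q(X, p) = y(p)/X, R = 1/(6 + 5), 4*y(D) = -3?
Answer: -2008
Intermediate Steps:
y(D) = -¾ (y(D) = (¼)*(-3) = -¾)
x(d, g) = -⅓ (x(d, g) = -1*⅓ = -⅓)
R = 1/11 ≈ 0.090909
q(X, p) = -3/(4*X)
s(H, u) = 2*u
24*(s(q(R, -5), x(6, -5)) - 83) = 24*(2*(-⅓) - 83) = 24*(-⅔ - 83) = 24*(-251/3) = -2008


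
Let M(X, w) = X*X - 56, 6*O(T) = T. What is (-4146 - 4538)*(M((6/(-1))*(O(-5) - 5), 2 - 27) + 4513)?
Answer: -49342488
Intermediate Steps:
O(T) = T/6
M(X, w) = -56 + X² (M(X, w) = X² - 56 = -56 + X²)
(-4146 - 4538)*(M((6/(-1))*(O(-5) - 5), 2 - 27) + 4513) = (-4146 - 4538)*((-56 + ((6/(-1))*((⅙)*(-5) - 5))²) + 4513) = -8684*((-56 + ((6*(-1))*(-⅚ - 5))²) + 4513) = -8684*((-56 + (-6*(-35/6))²) + 4513) = -8684*((-56 + 35²) + 4513) = -8684*((-56 + 1225) + 4513) = -8684*(1169 + 4513) = -8684*5682 = -49342488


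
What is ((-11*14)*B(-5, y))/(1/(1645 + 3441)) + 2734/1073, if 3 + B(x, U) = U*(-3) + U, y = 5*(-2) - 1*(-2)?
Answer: -10925467822/1073 ≈ -1.0182e+7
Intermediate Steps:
y = -8 (y = -10 + 2 = -8)
B(x, U) = -3 - 2*U (B(x, U) = -3 + (U*(-3) + U) = -3 + (-3*U + U) = -3 - 2*U)
((-11*14)*B(-5, y))/(1/(1645 + 3441)) + 2734/1073 = ((-11*14)*(-3 - 2*(-8)))/(1/(1645 + 3441)) + 2734/1073 = (-154*(-3 + 16))/(1/5086) + 2734*(1/1073) = (-154*13)/(1/5086) + 2734/1073 = -2002*5086 + 2734/1073 = -10182172 + 2734/1073 = -10925467822/1073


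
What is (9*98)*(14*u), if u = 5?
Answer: 61740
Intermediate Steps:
(9*98)*(14*u) = (9*98)*(14*5) = 882*70 = 61740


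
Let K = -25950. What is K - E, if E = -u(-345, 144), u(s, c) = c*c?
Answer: -5214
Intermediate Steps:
u(s, c) = c**2
E = -20736 (E = -1*144**2 = -1*20736 = -20736)
K - E = -25950 - 1*(-20736) = -25950 + 20736 = -5214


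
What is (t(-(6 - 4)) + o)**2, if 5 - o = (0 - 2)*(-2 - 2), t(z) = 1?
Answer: 4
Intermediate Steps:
o = -3 (o = 5 - (0 - 2)*(-2 - 2) = 5 - (-2)*(-4) = 5 - 1*8 = 5 - 8 = -3)
(t(-(6 - 4)) + o)**2 = (1 - 3)**2 = (-2)**2 = 4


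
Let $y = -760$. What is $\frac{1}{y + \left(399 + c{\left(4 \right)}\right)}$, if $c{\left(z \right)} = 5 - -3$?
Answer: $- \frac{1}{353} \approx -0.0028329$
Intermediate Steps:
$c{\left(z \right)} = 8$ ($c{\left(z \right)} = 5 + 3 = 8$)
$\frac{1}{y + \left(399 + c{\left(4 \right)}\right)} = \frac{1}{-760 + \left(399 + 8\right)} = \frac{1}{-760 + 407} = \frac{1}{-353} = - \frac{1}{353}$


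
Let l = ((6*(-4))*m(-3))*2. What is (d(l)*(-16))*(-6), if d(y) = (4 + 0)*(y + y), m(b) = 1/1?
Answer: -36864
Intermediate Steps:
m(b) = 1
l = -48 (l = ((6*(-4))*1)*2 = -24*1*2 = -24*2 = -48)
d(y) = 8*y (d(y) = 4*(2*y) = 8*y)
(d(l)*(-16))*(-6) = ((8*(-48))*(-16))*(-6) = -384*(-16)*(-6) = 6144*(-6) = -36864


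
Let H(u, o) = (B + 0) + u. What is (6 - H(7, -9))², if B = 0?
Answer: 1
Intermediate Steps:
H(u, o) = u (H(u, o) = (0 + 0) + u = 0 + u = u)
(6 - H(7, -9))² = (6 - 1*7)² = (6 - 7)² = (-1)² = 1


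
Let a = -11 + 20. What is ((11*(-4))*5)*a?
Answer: -1980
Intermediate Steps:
a = 9
((11*(-4))*5)*a = ((11*(-4))*5)*9 = -44*5*9 = -220*9 = -1980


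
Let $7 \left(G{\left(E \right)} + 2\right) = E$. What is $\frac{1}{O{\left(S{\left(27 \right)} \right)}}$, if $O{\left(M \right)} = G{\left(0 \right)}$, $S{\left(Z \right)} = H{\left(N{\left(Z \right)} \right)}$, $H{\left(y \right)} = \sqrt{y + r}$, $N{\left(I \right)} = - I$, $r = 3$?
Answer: $- \frac{1}{2} \approx -0.5$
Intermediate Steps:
$H{\left(y \right)} = \sqrt{3 + y}$ ($H{\left(y \right)} = \sqrt{y + 3} = \sqrt{3 + y}$)
$S{\left(Z \right)} = \sqrt{3 - Z}$
$G{\left(E \right)} = -2 + \frac{E}{7}$
$O{\left(M \right)} = -2$ ($O{\left(M \right)} = -2 + \frac{1}{7} \cdot 0 = -2 + 0 = -2$)
$\frac{1}{O{\left(S{\left(27 \right)} \right)}} = \frac{1}{-2} = - \frac{1}{2}$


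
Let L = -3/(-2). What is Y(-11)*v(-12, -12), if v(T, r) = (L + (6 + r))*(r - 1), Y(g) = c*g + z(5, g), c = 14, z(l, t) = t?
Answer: -19305/2 ≈ -9652.5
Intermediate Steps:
L = 3/2 (L = -3*(-½) = 3/2 ≈ 1.5000)
Y(g) = 15*g (Y(g) = 14*g + g = 15*g)
v(T, r) = (-1 + r)*(15/2 + r) (v(T, r) = (3/2 + (6 + r))*(r - 1) = (15/2 + r)*(-1 + r) = (-1 + r)*(15/2 + r))
Y(-11)*v(-12, -12) = (15*(-11))*(-15/2 + (-12)² + (13/2)*(-12)) = -165*(-15/2 + 144 - 78) = -165*117/2 = -19305/2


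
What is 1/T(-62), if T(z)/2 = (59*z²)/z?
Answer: -1/7316 ≈ -0.00013669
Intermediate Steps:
T(z) = 118*z (T(z) = 2*((59*z²)/z) = 2*(59*z) = 118*z)
1/T(-62) = 1/(118*(-62)) = 1/(-7316) = -1/7316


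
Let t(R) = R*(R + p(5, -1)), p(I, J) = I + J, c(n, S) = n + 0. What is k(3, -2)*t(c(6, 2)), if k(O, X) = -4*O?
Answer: -720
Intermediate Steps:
c(n, S) = n
t(R) = R*(4 + R) (t(R) = R*(R + (5 - 1)) = R*(R + 4) = R*(4 + R))
k(3, -2)*t(c(6, 2)) = (-4*3)*(6*(4 + 6)) = -72*10 = -12*60 = -720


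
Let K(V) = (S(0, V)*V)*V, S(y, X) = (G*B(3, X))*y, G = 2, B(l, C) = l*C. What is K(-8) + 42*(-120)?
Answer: -5040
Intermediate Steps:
B(l, C) = C*l
S(y, X) = 6*X*y (S(y, X) = (2*(X*3))*y = (2*(3*X))*y = (6*X)*y = 6*X*y)
K(V) = 0 (K(V) = ((6*V*0)*V)*V = (0*V)*V = 0*V = 0)
K(-8) + 42*(-120) = 0 + 42*(-120) = 0 - 5040 = -5040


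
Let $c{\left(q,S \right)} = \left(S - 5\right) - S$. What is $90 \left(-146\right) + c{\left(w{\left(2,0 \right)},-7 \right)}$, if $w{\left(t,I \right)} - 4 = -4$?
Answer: $-13145$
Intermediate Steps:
$w{\left(t,I \right)} = 0$ ($w{\left(t,I \right)} = 4 - 4 = 0$)
$c{\left(q,S \right)} = -5$ ($c{\left(q,S \right)} = \left(-5 + S\right) - S = -5$)
$90 \left(-146\right) + c{\left(w{\left(2,0 \right)},-7 \right)} = 90 \left(-146\right) - 5 = -13140 - 5 = -13145$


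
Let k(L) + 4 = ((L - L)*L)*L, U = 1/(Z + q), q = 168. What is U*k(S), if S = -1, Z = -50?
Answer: -2/59 ≈ -0.033898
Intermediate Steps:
U = 1/118 (U = 1/(-50 + 168) = 1/118 ≈ 0.0084746)
k(L) = -4 (k(L) = -4 + ((L - L)*L)*L = -4 + (0*L)*L = -4 + 0*L = -4 + 0 = -4)
U*k(S) = (1/118)*(-4) = -2/59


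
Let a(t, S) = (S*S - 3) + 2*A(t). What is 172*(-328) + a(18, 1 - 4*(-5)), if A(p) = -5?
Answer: -55988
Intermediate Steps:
a(t, S) = -13 + S**2 (a(t, S) = (S*S - 3) + 2*(-5) = (S**2 - 3) - 10 = (-3 + S**2) - 10 = -13 + S**2)
172*(-328) + a(18, 1 - 4*(-5)) = 172*(-328) + (-13 + (1 - 4*(-5))**2) = -56416 + (-13 + (1 + 20)**2) = -56416 + (-13 + 21**2) = -56416 + (-13 + 441) = -56416 + 428 = -55988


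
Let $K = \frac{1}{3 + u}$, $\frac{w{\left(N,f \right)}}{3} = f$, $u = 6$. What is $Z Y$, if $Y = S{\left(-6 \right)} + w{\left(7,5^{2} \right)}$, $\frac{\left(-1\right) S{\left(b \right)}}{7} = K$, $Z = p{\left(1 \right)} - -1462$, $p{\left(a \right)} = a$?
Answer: $\frac{977284}{9} \approx 1.0859 \cdot 10^{5}$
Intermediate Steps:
$w{\left(N,f \right)} = 3 f$
$Z = 1463$ ($Z = 1 - -1462 = 1 + 1462 = 1463$)
$K = \frac{1}{9}$ ($K = \frac{1}{3 + 6} = \frac{1}{9} \approx 0.11111$)
$S{\left(b \right)} = - \frac{7}{9}$ ($S{\left(b \right)} = \left(-7\right) \frac{1}{9} = - \frac{7}{9}$)
$Y = \frac{668}{9}$ ($Y = - \frac{7}{9} + 3 \cdot 5^{2} = - \frac{7}{9} + 3 \cdot 25 = - \frac{7}{9} + 75 = \frac{668}{9} \approx 74.222$)
$Z Y = 1463 \cdot \frac{668}{9} = \frac{977284}{9}$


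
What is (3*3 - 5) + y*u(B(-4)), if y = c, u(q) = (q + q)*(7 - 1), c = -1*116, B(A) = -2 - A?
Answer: -2780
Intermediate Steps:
c = -116
u(q) = 12*q (u(q) = (2*q)*6 = 12*q)
y = -116
(3*3 - 5) + y*u(B(-4)) = (3*3 - 5) - 1392*(-2 - 1*(-4)) = (9 - 5) - 1392*(-2 + 4) = 4 - 1392*2 = 4 - 116*24 = 4 - 2784 = -2780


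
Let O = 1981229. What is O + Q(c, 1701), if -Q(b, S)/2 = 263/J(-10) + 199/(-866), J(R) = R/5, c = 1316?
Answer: 857986235/433 ≈ 1.9815e+6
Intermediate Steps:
J(R) = R/5 (J(R) = R*(⅕) = R/5)
Q(b, S) = 114078/433 (Q(b, S) = -2*(263/(((⅕)*(-10))) + 199/(-866)) = -2*(263/(-2) + 199*(-1/866)) = -2*(263*(-½) - 199/866) = -2*(-263/2 - 199/866) = -2*(-57039/433) = 114078/433)
O + Q(c, 1701) = 1981229 + 114078/433 = 857986235/433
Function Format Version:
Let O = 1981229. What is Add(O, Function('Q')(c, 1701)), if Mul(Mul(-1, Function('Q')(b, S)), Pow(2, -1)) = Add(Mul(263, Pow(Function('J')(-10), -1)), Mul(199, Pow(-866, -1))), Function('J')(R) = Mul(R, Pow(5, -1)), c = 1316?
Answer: Rational(857986235, 433) ≈ 1.9815e+6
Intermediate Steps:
Function('J')(R) = Mul(Rational(1, 5), R) (Function('J')(R) = Mul(R, Rational(1, 5)) = Mul(Rational(1, 5), R))
Function('Q')(b, S) = Rational(114078, 433) (Function('Q')(b, S) = Mul(-2, Add(Mul(263, Pow(Mul(Rational(1, 5), -10), -1)), Mul(199, Pow(-866, -1)))) = Mul(-2, Add(Mul(263, Pow(-2, -1)), Mul(199, Rational(-1, 866)))) = Mul(-2, Add(Mul(263, Rational(-1, 2)), Rational(-199, 866))) = Mul(-2, Add(Rational(-263, 2), Rational(-199, 866))) = Mul(-2, Rational(-57039, 433)) = Rational(114078, 433))
Add(O, Function('Q')(c, 1701)) = Add(1981229, Rational(114078, 433)) = Rational(857986235, 433)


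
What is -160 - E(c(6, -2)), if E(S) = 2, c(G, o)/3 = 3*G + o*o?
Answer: -162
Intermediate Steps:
c(G, o) = 3*o**2 + 9*G (c(G, o) = 3*(3*G + o*o) = 3*(3*G + o**2) = 3*(o**2 + 3*G) = 3*o**2 + 9*G)
-160 - E(c(6, -2)) = -160 - 1*2 = -160 - 2 = -162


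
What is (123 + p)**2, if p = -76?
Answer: 2209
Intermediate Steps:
(123 + p)**2 = (123 - 76)**2 = 47**2 = 2209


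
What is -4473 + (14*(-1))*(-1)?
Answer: -4459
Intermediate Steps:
-4473 + (14*(-1))*(-1) = -4473 - 14*(-1) = -4473 + 14 = -4459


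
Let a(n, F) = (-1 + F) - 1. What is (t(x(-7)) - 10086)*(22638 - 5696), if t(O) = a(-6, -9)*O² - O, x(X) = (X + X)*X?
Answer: -1962357976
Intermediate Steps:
a(n, F) = -2 + F
x(X) = 2*X² (x(X) = (2*X)*X = 2*X²)
t(O) = -O - 11*O² (t(O) = (-2 - 9)*O² - O = -11*O² - O = -O - 11*O²)
(t(x(-7)) - 10086)*(22638 - 5696) = (-2*(-7)²*(1 + 11*(2*(-7)²)) - 10086)*(22638 - 5696) = (-2*49*(1 + 11*(2*49)) - 10086)*16942 = (-1*98*(1 + 11*98) - 10086)*16942 = (-1*98*(1 + 1078) - 10086)*16942 = (-1*98*1079 - 10086)*16942 = (-105742 - 10086)*16942 = -115828*16942 = -1962357976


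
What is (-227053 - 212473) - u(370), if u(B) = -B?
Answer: -439156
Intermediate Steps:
(-227053 - 212473) - u(370) = (-227053 - 212473) - (-1)*370 = -439526 - 1*(-370) = -439526 + 370 = -439156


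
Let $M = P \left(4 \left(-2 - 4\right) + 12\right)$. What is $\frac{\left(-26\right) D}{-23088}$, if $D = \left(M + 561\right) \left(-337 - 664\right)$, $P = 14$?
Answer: $- \frac{131131}{296} \approx -443.01$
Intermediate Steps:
$M = -168$ ($M = 14 \left(4 \left(-2 - 4\right) + 12\right) = 14 \left(4 \left(-6\right) + 12\right) = 14 \left(-24 + 12\right) = 14 \left(-12\right) = -168$)
$D = -393393$ ($D = \left(-168 + 561\right) \left(-337 - 664\right) = 393 \left(-1001\right) = -393393$)
$\frac{\left(-26\right) D}{-23088} = \frac{\left(-26\right) \left(-393393\right)}{-23088} = 10228218 \left(- \frac{1}{23088}\right) = - \frac{131131}{296}$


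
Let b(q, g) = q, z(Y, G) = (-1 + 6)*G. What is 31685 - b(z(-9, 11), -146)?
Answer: 31630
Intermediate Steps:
z(Y, G) = 5*G
31685 - b(z(-9, 11), -146) = 31685 - 5*11 = 31685 - 1*55 = 31685 - 55 = 31630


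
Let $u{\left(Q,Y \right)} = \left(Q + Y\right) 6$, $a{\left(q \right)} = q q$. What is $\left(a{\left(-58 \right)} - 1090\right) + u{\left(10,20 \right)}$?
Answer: $2454$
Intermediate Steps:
$a{\left(q \right)} = q^{2}$
$u{\left(Q,Y \right)} = 6 Q + 6 Y$
$\left(a{\left(-58 \right)} - 1090\right) + u{\left(10,20 \right)} = \left(\left(-58\right)^{2} - 1090\right) + \left(6 \cdot 10 + 6 \cdot 20\right) = \left(3364 - 1090\right) + \left(60 + 120\right) = 2274 + 180 = 2454$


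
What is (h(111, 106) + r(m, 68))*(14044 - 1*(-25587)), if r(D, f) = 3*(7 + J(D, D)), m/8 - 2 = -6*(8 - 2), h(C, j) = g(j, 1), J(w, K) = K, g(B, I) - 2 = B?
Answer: -27226497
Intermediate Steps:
g(B, I) = 2 + B
h(C, j) = 2 + j
m = -272 (m = 16 + 8*(-6*(8 - 2)) = 16 + 8*(-6*6) = 16 + 8*(-36) = 16 - 288 = -272)
r(D, f) = 21 + 3*D (r(D, f) = 3*(7 + D) = 21 + 3*D)
(h(111, 106) + r(m, 68))*(14044 - 1*(-25587)) = ((2 + 106) + (21 + 3*(-272)))*(14044 - 1*(-25587)) = (108 + (21 - 816))*(14044 + 25587) = (108 - 795)*39631 = -687*39631 = -27226497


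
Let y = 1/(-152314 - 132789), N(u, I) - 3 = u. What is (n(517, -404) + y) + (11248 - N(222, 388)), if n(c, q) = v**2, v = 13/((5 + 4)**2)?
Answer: 20619239686855/1870560783 ≈ 11023.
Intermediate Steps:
N(u, I) = 3 + u
y = -1/285103 (y = 1/(-285103) = -1/285103 ≈ -3.5075e-6)
v = 13/81 (v = 13/(9**2) = 13/81 ≈ 0.16049)
n(c, q) = 169/6561 (n(c, q) = (13/81)**2 = 169/6561)
(n(517, -404) + y) + (11248 - N(222, 388)) = (169/6561 - 1/285103) + (11248 - (3 + 222)) = 48175846/1870560783 + (11248 - 1*225) = 48175846/1870560783 + (11248 - 225) = 48175846/1870560783 + 11023 = 20619239686855/1870560783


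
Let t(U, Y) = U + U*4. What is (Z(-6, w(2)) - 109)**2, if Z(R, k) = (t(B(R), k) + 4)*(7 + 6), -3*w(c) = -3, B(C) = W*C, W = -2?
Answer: 522729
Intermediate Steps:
B(C) = -2*C
w(c) = 1 (w(c) = -1/3*(-3) = 1)
t(U, Y) = 5*U (t(U, Y) = U + 4*U = 5*U)
Z(R, k) = 52 - 130*R (Z(R, k) = (5*(-2*R) + 4)*(7 + 6) = (-10*R + 4)*13 = (4 - 10*R)*13 = 52 - 130*R)
(Z(-6, w(2)) - 109)**2 = ((52 - 130*(-6)) - 109)**2 = ((52 + 780) - 109)**2 = (832 - 109)**2 = 723**2 = 522729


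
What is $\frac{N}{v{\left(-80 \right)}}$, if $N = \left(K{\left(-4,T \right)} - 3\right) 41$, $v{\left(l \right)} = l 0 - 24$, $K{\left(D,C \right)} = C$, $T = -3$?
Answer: $\frac{41}{4} \approx 10.25$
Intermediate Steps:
$v{\left(l \right)} = -24$ ($v{\left(l \right)} = 0 - 24 = -24$)
$N = -246$ ($N = \left(-3 - 3\right) 41 = \left(-6\right) 41 = -246$)
$\frac{N}{v{\left(-80 \right)}} = - \frac{246}{-24} = \left(-246\right) \left(- \frac{1}{24}\right) = \frac{41}{4}$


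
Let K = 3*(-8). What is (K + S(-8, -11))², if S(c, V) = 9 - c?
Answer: 49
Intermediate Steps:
K = -24
(K + S(-8, -11))² = (-24 + (9 - 1*(-8)))² = (-24 + (9 + 8))² = (-24 + 17)² = (-7)² = 49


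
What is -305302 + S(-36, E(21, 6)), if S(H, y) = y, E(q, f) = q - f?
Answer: -305287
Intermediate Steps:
-305302 + S(-36, E(21, 6)) = -305302 + (21 - 1*6) = -305302 + (21 - 6) = -305302 + 15 = -305287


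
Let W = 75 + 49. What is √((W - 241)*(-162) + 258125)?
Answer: √277079 ≈ 526.38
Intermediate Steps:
W = 124
√((W - 241)*(-162) + 258125) = √((124 - 241)*(-162) + 258125) = √(-117*(-162) + 258125) = √(18954 + 258125) = √277079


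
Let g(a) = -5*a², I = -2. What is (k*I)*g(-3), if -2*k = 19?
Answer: -855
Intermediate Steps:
k = -19/2 (k = -½*19 = -19/2 ≈ -9.5000)
(k*I)*g(-3) = (-19/2*(-2))*(-5*(-3)²) = 19*(-5*9) = 19*(-45) = -855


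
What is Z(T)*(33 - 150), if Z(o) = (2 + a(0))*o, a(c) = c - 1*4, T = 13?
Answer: 3042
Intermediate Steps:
a(c) = -4 + c (a(c) = c - 4 = -4 + c)
Z(o) = -2*o (Z(o) = (2 + (-4 + 0))*o = (2 - 4)*o = -2*o)
Z(T)*(33 - 150) = (-2*13)*(33 - 150) = -26*(-117) = 3042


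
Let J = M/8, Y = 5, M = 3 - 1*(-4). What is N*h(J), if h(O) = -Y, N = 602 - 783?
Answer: 905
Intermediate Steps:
N = -181
M = 7 (M = 3 + 4 = 7)
J = 7/8 ≈ 0.87500
h(O) = -5 (h(O) = -1*5 = -5)
N*h(J) = -181*(-5) = 905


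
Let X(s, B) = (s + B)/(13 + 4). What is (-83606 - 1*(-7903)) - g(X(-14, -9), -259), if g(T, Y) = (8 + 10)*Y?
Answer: -71041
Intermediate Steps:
X(s, B) = B/17 + s/17 (X(s, B) = (B + s)/17 = (B + s)*(1/17) = B/17 + s/17)
g(T, Y) = 18*Y
(-83606 - 1*(-7903)) - g(X(-14, -9), -259) = (-83606 - 1*(-7903)) - 18*(-259) = (-83606 + 7903) - 1*(-4662) = -75703 + 4662 = -71041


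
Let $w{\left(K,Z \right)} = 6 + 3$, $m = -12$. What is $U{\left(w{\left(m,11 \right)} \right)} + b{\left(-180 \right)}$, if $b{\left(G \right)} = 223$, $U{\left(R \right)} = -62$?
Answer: $161$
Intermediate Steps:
$w{\left(K,Z \right)} = 9$
$U{\left(w{\left(m,11 \right)} \right)} + b{\left(-180 \right)} = -62 + 223 = 161$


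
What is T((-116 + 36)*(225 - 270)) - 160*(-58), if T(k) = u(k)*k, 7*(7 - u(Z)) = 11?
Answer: 201760/7 ≈ 28823.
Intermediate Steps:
u(Z) = 38/7 (u(Z) = 7 - ⅐*11 = 7 - 11/7 = 38/7)
T(k) = 38*k/7
T((-116 + 36)*(225 - 270)) - 160*(-58) = 38*((-116 + 36)*(225 - 270))/7 - 160*(-58) = 38*(-80*(-45))/7 - 1*(-9280) = (38/7)*3600 + 9280 = 136800/7 + 9280 = 201760/7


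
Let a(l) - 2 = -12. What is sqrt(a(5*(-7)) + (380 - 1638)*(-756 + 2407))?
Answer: 2*I*sqrt(519242) ≈ 1441.2*I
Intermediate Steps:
a(l) = -10 (a(l) = 2 - 12 = -10)
sqrt(a(5*(-7)) + (380 - 1638)*(-756 + 2407)) = sqrt(-10 + (380 - 1638)*(-756 + 2407)) = sqrt(-10 - 1258*1651) = sqrt(-10 - 2076958) = sqrt(-2076968) = 2*I*sqrt(519242)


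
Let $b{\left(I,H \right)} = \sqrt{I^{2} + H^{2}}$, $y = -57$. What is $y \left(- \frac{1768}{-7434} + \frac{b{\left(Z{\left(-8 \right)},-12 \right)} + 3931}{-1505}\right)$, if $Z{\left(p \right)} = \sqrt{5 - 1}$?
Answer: $\frac{5149817}{38055} + \frac{114 \sqrt{37}}{1505} \approx 135.79$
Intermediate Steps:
$Z{\left(p \right)} = 2$ ($Z{\left(p \right)} = \sqrt{4} = 2$)
$b{\left(I,H \right)} = \sqrt{H^{2} + I^{2}}$
$y \left(- \frac{1768}{-7434} + \frac{b{\left(Z{\left(-8 \right)},-12 \right)} + 3931}{-1505}\right) = - 57 \left(- \frac{1768}{-7434} + \frac{\sqrt{\left(-12\right)^{2} + 2^{2}} + 3931}{-1505}\right) = - 57 \left(\left(-1768\right) \left(- \frac{1}{7434}\right) + \left(\sqrt{144 + 4} + 3931\right) \left(- \frac{1}{1505}\right)\right) = - 57 \left(\frac{884}{3717} + \left(\sqrt{148} + 3931\right) \left(- \frac{1}{1505}\right)\right) = - 57 \left(\frac{884}{3717} + \left(2 \sqrt{37} + 3931\right) \left(- \frac{1}{1505}\right)\right) = - 57 \left(\frac{884}{3717} + \left(3931 + 2 \sqrt{37}\right) \left(- \frac{1}{1505}\right)\right) = - 57 \left(\frac{884}{3717} - \left(\frac{3931}{1505} + \frac{2 \sqrt{37}}{1505}\right)\right) = - 57 \left(- \frac{271043}{114165} - \frac{2 \sqrt{37}}{1505}\right) = \frac{5149817}{38055} + \frac{114 \sqrt{37}}{1505}$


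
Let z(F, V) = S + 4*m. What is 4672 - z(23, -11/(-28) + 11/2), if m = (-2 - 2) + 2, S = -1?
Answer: 4681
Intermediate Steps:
m = -2 (m = -4 + 2 = -2)
z(F, V) = -9 (z(F, V) = -1 + 4*(-2) = -1 - 8 = -9)
4672 - z(23, -11/(-28) + 11/2) = 4672 - 1*(-9) = 4672 + 9 = 4681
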